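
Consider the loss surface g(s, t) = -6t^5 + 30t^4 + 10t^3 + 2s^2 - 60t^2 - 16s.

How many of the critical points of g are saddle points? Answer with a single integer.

g separates as a function of s plus a function of t, so ∇g=0 decouples.
∂g/∂s = 4(s - 4) = 0 at s ∈ {4}; ∂g/∂t = -30t(t - 4)(t - 1)(t + 1) = 0 at t ∈ {-1, 0, 1, 4}.
The Hessian is diagonal: diag(g_ss, g_tt). Second derivatives: g_ss(4)=4; g_tt(-1)=300, g_tt(0)=-120, g_tt(1)=180, g_tt(4)=-1800.
Saddle points occur where the two diagonal entries have opposite signs: (4, 0), (4, 4). Count: 2.

2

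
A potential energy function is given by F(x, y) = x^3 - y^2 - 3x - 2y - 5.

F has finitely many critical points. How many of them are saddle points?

F separates as a function of x plus a function of y, so ∇F=0 decouples.
∂F/∂x = 3(x - 1)(x + 1) = 0 at x ∈ {-1, 1}; ∂F/∂y = -2(y + 1) = 0 at y ∈ {-1}.
The Hessian is diagonal: diag(F_xx, F_yy). Second derivatives: F_xx(-1)=-6, F_xx(1)=6; F_yy(-1)=-2.
Saddle points occur where the two diagonal entries have opposite signs: (1, -1). Count: 1.

1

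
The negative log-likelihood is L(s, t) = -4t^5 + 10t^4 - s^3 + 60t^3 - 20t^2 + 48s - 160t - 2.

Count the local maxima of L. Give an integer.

2

L separates as a function of s plus a function of t, so ∇L=0 decouples.
∂L/∂s = -3(s - 4)(s + 4) = 0 at s ∈ {-4, 4}; ∂L/∂t = -20(t - 4)(t - 1)(t + 1)(t + 2) = 0 at t ∈ {-2, -1, 1, 4}.
The Hessian is diagonal: diag(L_ss, L_tt). Second derivatives: L_ss(-4)=24, L_ss(4)=-24; L_tt(-2)=360, L_tt(-1)=-200, L_tt(1)=360, L_tt(4)=-1800.
Local maxima occur where both diagonal entries negative: (4, -1), (4, 4). Count: 2.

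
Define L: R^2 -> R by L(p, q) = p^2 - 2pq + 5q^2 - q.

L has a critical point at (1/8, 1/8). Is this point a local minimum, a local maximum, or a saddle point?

The Hessian of L is constant: H = [[2, -2], [-2, 10]].
det(H) = 2·10 − (-2)² = 16.
det(H) > 0 and tr(H) = 12 > 0, so H is positive definite and the point is a local minimum.

local minimum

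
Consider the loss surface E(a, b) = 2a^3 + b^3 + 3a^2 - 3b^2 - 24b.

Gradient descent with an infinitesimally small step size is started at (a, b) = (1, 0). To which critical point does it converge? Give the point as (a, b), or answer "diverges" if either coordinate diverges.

(0, 4)

E is separable, so gradient descent decouples: a follows -∂E/∂a, b follows -∂E/∂b.
∂E/∂a = 6a(a + 1); at a=1 this is 12, so a decreases.
∂E/∂b = 3(b - 4)(b + 2); at b=0 this is -24, so b increases.
a converges to its nearest critical value 0 (a local min of the a-part); b converges to 4. The iterate converges to (0, 4).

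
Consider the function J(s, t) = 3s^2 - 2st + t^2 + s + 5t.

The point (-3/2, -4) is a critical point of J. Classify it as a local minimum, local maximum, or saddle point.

The Hessian of J is constant: H = [[6, -2], [-2, 2]].
det(H) = 6·2 − (-2)² = 8.
det(H) > 0 and tr(H) = 8 > 0, so H is positive definite and the point is a local minimum.

local minimum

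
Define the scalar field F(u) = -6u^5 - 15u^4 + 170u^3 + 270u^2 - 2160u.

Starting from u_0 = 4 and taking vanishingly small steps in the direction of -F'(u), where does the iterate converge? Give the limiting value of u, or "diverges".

diverges

F'(u) = -30(u - 3)(u - 2)(u + 3)(u + 4), so F'(4) = -3360.
Gradient descent moves in the -F' direction, i.e. u is increasing.
There is no critical point above u=4, and F' keeps the same sign, so the iterate runs off to +∞.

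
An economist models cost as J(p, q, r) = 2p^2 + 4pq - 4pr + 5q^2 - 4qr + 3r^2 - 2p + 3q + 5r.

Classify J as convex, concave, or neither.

convex

J is quadratic, so its Hessian is the constant matrix H = [[4, 4, -4], [4, 10, -4], [-4, -4, 6]].
Leading principal minors: 4, 24, 48.
All positive ⇒ H ≻ 0 ⇒ convex.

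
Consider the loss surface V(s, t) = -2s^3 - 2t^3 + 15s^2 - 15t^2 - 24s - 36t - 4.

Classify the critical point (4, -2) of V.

The mixed partial ∂²V/∂s∂t is 0, so the Hessian at any point is diag(V_ss, V_tt) = diag(6(-2s + 5), -6(2t + 5)).
At (4, -2): H = diag(-18, -6).
Both eigenvalues are negative, so H is negative definite: a local maximum.

local maximum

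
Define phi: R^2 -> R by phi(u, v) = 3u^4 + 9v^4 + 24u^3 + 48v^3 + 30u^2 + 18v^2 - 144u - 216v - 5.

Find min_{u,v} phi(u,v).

-233

phi(u,v) separates as P(u) + Q(v) − 5, so its minimum is min P + min Q − 5.
P'(u) = 12(u - 1)(u + 3)(u + 4) vanishes at u ∈ {-4, -3, 1}; Q'(v) = 36(v - 1)(v + 2)(v + 3) vanishes at v ∈ {-3, -2, 1}.
Local minima of P (where P''>0): P(-4)=288, P(1)=-87. Local minima of Q: Q(-3)=243, Q(1)=-141.
So the global minimum of phi is P(1) + Q(1) − 5 = -87 − 141 − 5 = -233, attained at (1, 1).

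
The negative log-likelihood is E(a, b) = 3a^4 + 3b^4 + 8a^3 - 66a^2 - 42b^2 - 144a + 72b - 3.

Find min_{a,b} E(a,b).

-921

E(a,b) separates as P(a) + Q(b) − 3, so its minimum is min P + min Q − 3.
P'(a) = 12(a - 3)(a + 1)(a + 4) vanishes at a ∈ {-4, -1, 3}; Q'(b) = 12(b - 2)(b - 1)(b + 3) vanishes at b ∈ {-3, 1, 2}.
Local minima of P (where P''>0): P(-4)=-224, P(3)=-567. Local minima of Q: Q(-3)=-351, Q(2)=24.
So the global minimum of E is P(3) + Q(-3) − 3 = -567 − 351 − 3 = -921, attained at (3, -3).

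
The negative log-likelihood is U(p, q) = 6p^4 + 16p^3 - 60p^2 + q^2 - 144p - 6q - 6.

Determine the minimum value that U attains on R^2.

U(p,q) separates as A(p) + B(q) − 6, so its minimum is min A + min B − 6.
A'(p) = 24(p - 2)(p + 1)(p + 3) vanishes at p ∈ {-3, -1, 2}; B'(q) = 2q - 6 vanishes at q ∈ {3}.
Local minima of A (where A''>0): A(-3)=-54, A(2)=-304. Local minima of B: B(3)=-9.
So the global minimum of U is A(2) + B(3) − 6 = -304 − 9 − 6 = -319, attained at (2, 3).

-319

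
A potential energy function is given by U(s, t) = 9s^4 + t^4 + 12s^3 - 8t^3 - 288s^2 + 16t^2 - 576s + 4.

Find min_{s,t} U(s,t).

-3836

U(s,t) separates as P(s) + Q(t) + 4, so its minimum is min P + min Q + 4.
P'(s) = 36(s - 4)(s + 1)(s + 4) vanishes at s ∈ {-4, -1, 4}; Q'(t) = 4t(t - 4)(t - 2) vanishes at t ∈ {0, 2, 4}.
Local minima of P (where P''>0): P(-4)=-768, P(4)=-3840. Local minima of Q: Q(0)=0, Q(4)=0.
So the global minimum of U is P(4) + Q(0) + 4 = -3840 + 0 + 4 = -3836, attained at (4, 0).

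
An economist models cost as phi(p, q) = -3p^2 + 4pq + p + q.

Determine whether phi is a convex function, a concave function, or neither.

phi is quadratic, so its Hessian is the constant matrix H = [[-6, 4], [4, 0]].
det(H) = -16, tr(H) = -6.
det(H) < 0, so H is indefinite: neither convex nor concave.

neither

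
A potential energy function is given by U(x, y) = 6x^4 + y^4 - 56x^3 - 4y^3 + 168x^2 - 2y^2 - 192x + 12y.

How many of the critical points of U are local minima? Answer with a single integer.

U separates as a function of x plus a function of y, so ∇U=0 decouples.
∂U/∂x = 24(x - 4)(x - 2)(x - 1) = 0 at x ∈ {1, 2, 4}; ∂U/∂y = 4(y - 3)(y - 1)(y + 1) = 0 at y ∈ {-1, 1, 3}.
The Hessian is diagonal: diag(U_xx, U_yy). Second derivatives: U_xx(1)=72, U_xx(2)=-48, U_xx(4)=144; U_yy(-1)=32, U_yy(1)=-16, U_yy(3)=32.
Local minima occur where both diagonal entries positive: (1, -1), (1, 3), (4, -1), (4, 3). Count: 4.

4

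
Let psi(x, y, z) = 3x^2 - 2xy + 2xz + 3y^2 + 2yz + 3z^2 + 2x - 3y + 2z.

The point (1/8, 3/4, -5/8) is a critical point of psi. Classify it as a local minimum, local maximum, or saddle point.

local minimum

The Hessian is constant: H = [[6, -2, 2], [-2, 6, 2], [2, 2, 6]].
Leading principal minors: Δ₁ = 6, Δ₂ = 32, Δ₃ = 128.
All leading minors are positive, so H is positive definite: a local minimum.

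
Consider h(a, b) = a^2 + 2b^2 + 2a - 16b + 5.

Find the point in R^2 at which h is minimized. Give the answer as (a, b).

h(a,b) separates as P(a) + Q(b) + 5, so its minimum is min P + min Q + 5.
P'(a) = 2a + 2 vanishes at a ∈ {-1}; Q'(b) = 4b - 16 vanishes at b ∈ {4}.
Local minima of P (where P''>0): P(-1)=-1. Local minima of Q: Q(4)=-32.
So the global minimum of h is P(-1) + Q(4) + 5 = -1 − 32 + 5 = -28, attained at (-1, 4).

(-1, 4)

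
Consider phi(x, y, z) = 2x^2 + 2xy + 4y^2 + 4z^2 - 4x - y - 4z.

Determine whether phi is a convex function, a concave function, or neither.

convex

phi is quadratic, so its Hessian is the constant matrix H = [[4, 2, 0], [2, 8, 0], [0, 0, 8]].
Leading principal minors: 4, 28, 224.
All positive ⇒ H ≻ 0 ⇒ convex.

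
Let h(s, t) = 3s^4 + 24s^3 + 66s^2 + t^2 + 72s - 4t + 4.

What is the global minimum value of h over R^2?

h(s,t) separates as P(s) + Q(t) + 4, so its minimum is min P + min Q + 4.
P'(s) = 12(s + 1)(s + 2)(s + 3) vanishes at s ∈ {-3, -2, -1}; Q'(t) = 2(t - 2) vanishes at t ∈ {2}.
Local minima of P (where P''>0): P(-3)=-27, P(-1)=-27. Local minima of Q: Q(2)=-4.
So the global minimum of h is P(-3) + Q(2) + 4 = -27 − 4 + 4 = -27, attained at (-3, 2).

-27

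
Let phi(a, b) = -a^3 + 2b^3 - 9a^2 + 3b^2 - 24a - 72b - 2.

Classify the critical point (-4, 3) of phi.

local minimum

The mixed partial ∂²phi/∂a∂b is 0, so the Hessian at any point is diag(phi_aa, phi_bb) = diag(-6(a + 3), 6(2b + 1)).
At (-4, 3): H = diag(6, 42).
Both eigenvalues are positive, so H is positive definite: a local minimum.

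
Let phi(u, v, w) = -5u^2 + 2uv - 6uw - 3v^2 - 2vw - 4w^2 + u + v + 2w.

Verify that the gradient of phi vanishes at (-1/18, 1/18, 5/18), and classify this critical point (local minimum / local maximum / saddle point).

∇phi = (-10u + 2v - 6w + 1, 2u - 6v - 2w + 1, -6u - 2v - 8w + 2); substituting (-1/18, 1/18, 5/18) gives ∇phi = (0, 0, 0), so (-1/18, 1/18, 5/18) is indeed a critical point.
The Hessian is constant: H = [[-10, 2, -6], [2, -6, -2], [-6, -2, -8]].
Leading principal minors: Δ₁ = -10, Δ₂ = 56, Δ₃ = -144.
The minors alternate sign starting negative (−, +, −), so H is negative definite: a local maximum.

local maximum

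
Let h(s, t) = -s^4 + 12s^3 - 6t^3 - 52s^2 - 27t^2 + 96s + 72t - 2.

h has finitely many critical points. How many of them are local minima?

h separates as a function of s plus a function of t, so ∇h=0 decouples.
∂h/∂s = -4(s - 4)(s - 3)(s - 2) = 0 at s ∈ {2, 3, 4}; ∂h/∂t = -18(t - 1)(t + 4) = 0 at t ∈ {-4, 1}.
The Hessian is diagonal: diag(h_ss, h_tt). Second derivatives: h_ss(2)=-8, h_ss(3)=4, h_ss(4)=-8; h_tt(-4)=90, h_tt(1)=-90.
Local minima occur where both diagonal entries positive: (3, -4). Count: 1.

1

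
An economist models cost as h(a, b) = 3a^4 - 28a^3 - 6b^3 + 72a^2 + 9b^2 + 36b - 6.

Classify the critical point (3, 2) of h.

The mixed partial ∂²h/∂a∂b is 0, so the Hessian at any point is diag(h_aa, h_bb) = diag(12(3a^2 - 14a + 12), 18(-2b + 1)).
At (3, 2): H = diag(-36, -54).
Both eigenvalues are negative, so H is negative definite: a local maximum.

local maximum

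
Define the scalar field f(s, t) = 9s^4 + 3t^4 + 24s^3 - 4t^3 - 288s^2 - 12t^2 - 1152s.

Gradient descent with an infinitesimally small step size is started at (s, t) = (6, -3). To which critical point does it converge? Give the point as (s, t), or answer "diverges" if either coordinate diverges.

f is separable, so gradient descent decouples: s follows -∂f/∂s, t follows -∂f/∂t.
∂f/∂s = 36(s - 4)(s + 2)(s + 4); at s=6 this is 5760, so s decreases.
∂f/∂t = 12t(t - 2)(t + 1); at t=-3 this is -360, so t increases.
s converges to its nearest critical value 4 (a local min of the s-part); t converges to -1. The iterate converges to (4, -1).

(4, -1)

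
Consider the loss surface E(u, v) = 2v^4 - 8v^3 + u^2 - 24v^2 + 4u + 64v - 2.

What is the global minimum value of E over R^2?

-134

E(u,v) separates as P(u) + Q(v) − 2, so its minimum is min P + min Q − 2.
P'(u) = 2u + 4 vanishes at u ∈ {-2}; Q'(v) = 8(v - 4)(v - 1)(v + 2) vanishes at v ∈ {-2, 1, 4}.
Local minima of P (where P''>0): P(-2)=-4. Local minima of Q: Q(-2)=-128, Q(4)=-128.
So the global minimum of E is P(-2) + Q(-2) − 2 = -4 − 128 − 2 = -134, attained at (-2, -2).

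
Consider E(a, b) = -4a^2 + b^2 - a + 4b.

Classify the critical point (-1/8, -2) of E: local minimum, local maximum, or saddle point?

saddle point

The Hessian of E is constant: H = [[-8, 0], [0, 2]].
det(H) = (-8)·2 − 0² = -16.
Since det(H) < 0, H is indefinite and the critical point is a saddle point.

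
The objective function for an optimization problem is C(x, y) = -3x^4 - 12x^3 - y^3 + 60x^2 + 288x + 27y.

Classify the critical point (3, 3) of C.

local maximum

The mixed partial ∂²C/∂x∂y is 0, so the Hessian at any point is diag(C_xx, C_yy) = diag(12(-3x^2 - 6x + 10), -6y).
At (3, 3): H = diag(-420, -18).
Both eigenvalues are negative, so H is negative definite: a local maximum.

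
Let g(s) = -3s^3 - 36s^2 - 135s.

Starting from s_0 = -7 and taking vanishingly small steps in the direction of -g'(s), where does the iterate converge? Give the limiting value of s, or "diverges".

g'(s) = -9(s + 3)(s + 5), so g'(-7) = -72.
Gradient descent moves in the -g' direction, i.e. s is increasing.
The nearest critical point in that direction is s = -5, where g'' = 18 > 0 (a local minimum). The iterate converges there.

-5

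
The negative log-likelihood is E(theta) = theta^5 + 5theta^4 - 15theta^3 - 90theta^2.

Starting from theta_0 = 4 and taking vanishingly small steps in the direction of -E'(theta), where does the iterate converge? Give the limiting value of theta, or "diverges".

3

E'(theta) = 5theta(theta - 3)(theta + 3)(theta + 4), so E'(4) = 1120.
Gradient descent moves in the -E' direction, i.e. theta is decreasing.
The nearest critical point in that direction is theta = 3, where E'' = 630 > 0 (a local minimum). The iterate converges there.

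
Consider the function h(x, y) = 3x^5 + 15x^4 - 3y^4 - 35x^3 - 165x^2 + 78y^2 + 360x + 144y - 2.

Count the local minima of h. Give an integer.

2

h separates as a function of x plus a function of y, so ∇h=0 decouples.
∂h/∂x = 15(x - 2)(x - 1)(x + 3)(x + 4) = 0 at x ∈ {-4, -3, 1, 2}; ∂h/∂y = -12(y - 4)(y + 1)(y + 3) = 0 at y ∈ {-3, -1, 4}.
The Hessian is diagonal: diag(h_xx, h_yy). Second derivatives: h_xx(-4)=-450, h_xx(-3)=300, h_xx(1)=-300, h_xx(2)=450; h_yy(-3)=-168, h_yy(-1)=120, h_yy(4)=-420.
Local minima occur where both diagonal entries positive: (-3, -1), (2, -1). Count: 2.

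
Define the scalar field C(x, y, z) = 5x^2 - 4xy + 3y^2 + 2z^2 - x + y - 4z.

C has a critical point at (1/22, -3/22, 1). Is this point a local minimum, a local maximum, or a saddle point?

The Hessian is constant: H = [[10, -4, 0], [-4, 6, 0], [0, 0, 4]].
Leading principal minors: Δ₁ = 10, Δ₂ = 44, Δ₃ = 176.
All leading minors are positive, so H is positive definite: a local minimum.

local minimum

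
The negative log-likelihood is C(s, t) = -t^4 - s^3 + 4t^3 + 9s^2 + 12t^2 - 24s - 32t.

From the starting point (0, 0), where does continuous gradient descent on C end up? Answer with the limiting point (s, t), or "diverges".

C is separable, so gradient descent decouples: s follows -∂C/∂s, t follows -∂C/∂t.
∂C/∂s = -3(s - 4)(s - 2); at s=0 this is -24, so s increases.
∂C/∂t = -4(t - 4)(t - 1)(t + 2); at t=0 this is -32, so t increases.
s converges to its nearest critical value 2 (a local min of the s-part); t converges to 1. The iterate converges to (2, 1).

(2, 1)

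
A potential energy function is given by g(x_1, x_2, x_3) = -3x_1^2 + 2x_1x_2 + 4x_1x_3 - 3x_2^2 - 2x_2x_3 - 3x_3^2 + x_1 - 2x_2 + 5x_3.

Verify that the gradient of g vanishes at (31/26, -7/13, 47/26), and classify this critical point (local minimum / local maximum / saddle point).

∇g = (-6x_1 + 2x_2 + 4x_3 + 1, 2x_1 - 6x_2 - 2x_3 - 2, 4x_1 - 2x_2 - 6x_3 + 5); substituting (31/26, -7/13, 47/26) gives ∇g = (0, 0, 0), so (31/26, -7/13, 47/26) is indeed a critical point.
The Hessian is constant: H = [[-6, 2, 4], [2, -6, -2], [4, -2, -6]].
Leading principal minors: Δ₁ = -6, Δ₂ = 32, Δ₃ = -104.
The minors alternate sign starting negative (−, +, −), so H is negative definite: a local maximum.

local maximum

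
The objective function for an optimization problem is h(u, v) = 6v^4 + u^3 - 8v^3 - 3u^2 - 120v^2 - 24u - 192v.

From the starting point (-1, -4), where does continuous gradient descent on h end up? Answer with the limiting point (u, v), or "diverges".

h is separable, so gradient descent decouples: u follows -∂h/∂u, v follows -∂h/∂v.
∂h/∂u = 3(u - 4)(u + 2); at u=-1 this is -15, so u increases.
∂h/∂v = 24(v - 4)(v + 1)(v + 2); at v=-4 this is -1152, so v increases.
u converges to its nearest critical value 4 (a local min of the u-part); v converges to -2. The iterate converges to (4, -2).

(4, -2)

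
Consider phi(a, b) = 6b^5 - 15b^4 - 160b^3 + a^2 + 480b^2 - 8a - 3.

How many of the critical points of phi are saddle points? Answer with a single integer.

phi separates as a function of a plus a function of b, so ∇phi=0 decouples.
∂phi/∂a = 2(a - 4) = 0 at a ∈ {4}; ∂phi/∂b = 30b(b - 4)(b - 2)(b + 4) = 0 at b ∈ {-4, 0, 2, 4}.
The Hessian is diagonal: diag(phi_aa, phi_bb). Second derivatives: phi_aa(4)=2; phi_bb(-4)=-5760, phi_bb(0)=960, phi_bb(2)=-720, phi_bb(4)=1920.
Saddle points occur where the two diagonal entries have opposite signs: (4, -4), (4, 2). Count: 2.

2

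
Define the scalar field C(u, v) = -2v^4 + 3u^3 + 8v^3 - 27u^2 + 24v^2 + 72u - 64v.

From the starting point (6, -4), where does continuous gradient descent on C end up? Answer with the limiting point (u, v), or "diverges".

diverges

C is separable, so gradient descent decouples: u follows -∂C/∂u, v follows -∂C/∂v.
∂C/∂u = 9(u - 4)(u - 2); at u=6 this is 72, so u decreases.
∂C/∂v = -8(v - 4)(v - 1)(v + 2); at v=-4 this is 640, so v decreases.
The v-coordinate has no critical point in that direction and runs off to infinity.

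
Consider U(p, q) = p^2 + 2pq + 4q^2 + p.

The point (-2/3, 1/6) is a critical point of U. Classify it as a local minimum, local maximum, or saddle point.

The Hessian of U is constant: H = [[2, 2], [2, 8]].
det(H) = 2·8 − 2² = 12.
det(H) > 0 and tr(H) = 10 > 0, so H is positive definite and the point is a local minimum.

local minimum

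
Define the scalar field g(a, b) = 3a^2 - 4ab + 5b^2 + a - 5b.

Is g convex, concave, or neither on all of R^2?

convex

g is quadratic, so its Hessian is the constant matrix H = [[6, -4], [-4, 10]].
det(H) = 44, tr(H) = 16.
det(H) > 0 and tr(H) > 0, so H is positive definite everywhere: convex.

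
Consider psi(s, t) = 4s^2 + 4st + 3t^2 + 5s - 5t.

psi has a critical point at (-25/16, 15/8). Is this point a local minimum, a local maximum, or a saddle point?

The Hessian of psi is constant: H = [[8, 4], [4, 6]].
det(H) = 8·6 − 4² = 32.
det(H) > 0 and tr(H) = 14 > 0, so H is positive definite and the point is a local minimum.

local minimum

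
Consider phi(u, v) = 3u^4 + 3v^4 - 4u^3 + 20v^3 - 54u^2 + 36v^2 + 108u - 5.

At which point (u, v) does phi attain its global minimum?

(-3, 0)

phi(u,v) separates as P(u) + Q(v) − 5, so its minimum is min P + min Q − 5.
P'(u) = 12(u - 3)(u - 1)(u + 3) vanishes at u ∈ {-3, 1, 3}; Q'(v) = 12v(v + 2)(v + 3) vanishes at v ∈ {-3, -2, 0}.
Local minima of P (where P''>0): P(-3)=-459, P(3)=-27. Local minima of Q: Q(-3)=27, Q(0)=0.
So the global minimum of phi is P(-3) + Q(0) − 5 = -459 + 0 − 5 = -464, attained at (-3, 0).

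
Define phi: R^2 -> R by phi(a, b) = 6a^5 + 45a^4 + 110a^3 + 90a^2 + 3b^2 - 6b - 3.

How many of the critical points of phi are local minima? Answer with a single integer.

phi separates as a function of a plus a function of b, so ∇phi=0 decouples.
∂phi/∂a = 30a(a + 1)(a + 2)(a + 3) = 0 at a ∈ {-3, -2, -1, 0}; ∂phi/∂b = 6(b - 1) = 0 at b ∈ {1}.
The Hessian is diagonal: diag(phi_aa, phi_bb). Second derivatives: phi_aa(-3)=-180, phi_aa(-2)=60, phi_aa(-1)=-60, phi_aa(0)=180; phi_bb(1)=6.
Local minima occur where both diagonal entries positive: (-2, 1), (0, 1). Count: 2.

2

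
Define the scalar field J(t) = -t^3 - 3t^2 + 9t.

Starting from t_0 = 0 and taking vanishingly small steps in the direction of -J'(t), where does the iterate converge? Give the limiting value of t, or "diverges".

J'(t) = -3(t - 1)(t + 3), so J'(0) = 9.
Gradient descent moves in the -J' direction, i.e. t is decreasing.
The nearest critical point in that direction is t = -3, where J'' = 12 > 0 (a local minimum). The iterate converges there.

-3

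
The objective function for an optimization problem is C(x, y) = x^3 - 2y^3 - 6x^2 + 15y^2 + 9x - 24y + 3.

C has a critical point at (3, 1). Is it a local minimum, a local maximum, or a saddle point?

The mixed partial ∂²C/∂x∂y is 0, so the Hessian at any point is diag(C_xx, C_yy) = diag(6(x - 2), 6(-2y + 5)).
At (3, 1): H = diag(6, 18).
Both eigenvalues are positive, so H is positive definite: a local minimum.

local minimum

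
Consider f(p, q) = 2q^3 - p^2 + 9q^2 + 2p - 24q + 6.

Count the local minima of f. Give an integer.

0

f separates as a function of p plus a function of q, so ∇f=0 decouples.
∂f/∂p = -2(p - 1) = 0 at p ∈ {1}; ∂f/∂q = 6(q - 1)(q + 4) = 0 at q ∈ {-4, 1}.
The Hessian is diagonal: diag(f_pp, f_qq). Second derivatives: f_pp(1)=-2; f_qq(-4)=-30, f_qq(1)=30.
Local minima occur where both diagonal entries positive: none. Count: 0.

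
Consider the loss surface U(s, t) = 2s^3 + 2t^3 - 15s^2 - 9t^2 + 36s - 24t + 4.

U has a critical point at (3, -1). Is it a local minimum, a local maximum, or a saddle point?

The mixed partial ∂²U/∂s∂t is 0, so the Hessian at any point is diag(U_ss, U_tt) = diag(6(2s - 5), 6(2t - 3)).
At (3, -1): H = diag(6, -30).
The eigenvalues have opposite signs, so H is indefinite: a saddle point.

saddle point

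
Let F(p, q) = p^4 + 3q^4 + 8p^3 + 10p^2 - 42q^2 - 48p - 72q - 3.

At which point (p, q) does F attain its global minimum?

(1, 3)

F(p,q) separates as A(p) + B(q) − 3, so its minimum is min A + min B − 3.
A'(p) = 4(p - 1)(p + 3)(p + 4) vanishes at p ∈ {-4, -3, 1}; B'(q) = 12(q - 3)(q + 1)(q + 2) vanishes at q ∈ {-2, -1, 3}.
Local minima of A (where A''>0): A(-4)=96, A(1)=-29. Local minima of B: B(-2)=24, B(3)=-351.
So the global minimum of F is A(1) + B(3) − 3 = -29 − 351 − 3 = -383, attained at (1, 3).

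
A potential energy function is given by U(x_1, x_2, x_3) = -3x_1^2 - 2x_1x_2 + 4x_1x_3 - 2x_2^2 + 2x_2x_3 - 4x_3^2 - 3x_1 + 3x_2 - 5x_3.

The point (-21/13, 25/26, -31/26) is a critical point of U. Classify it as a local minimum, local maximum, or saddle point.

The Hessian is constant: H = [[-6, -2, 4], [-2, -4, 2], [4, 2, -8]].
Leading principal minors: Δ₁ = -6, Δ₂ = 20, Δ₃ = -104.
The minors alternate sign starting negative (−, +, −), so H is negative definite: a local maximum.

local maximum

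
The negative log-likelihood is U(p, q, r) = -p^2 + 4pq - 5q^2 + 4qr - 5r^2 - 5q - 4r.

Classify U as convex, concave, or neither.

U is quadratic, so its Hessian is the constant matrix H = [[-2, 4, 0], [4, -10, 4], [0, 4, -10]].
Leading principal minors: -2, 4, -8.
Signs alternate −, +, − ⇒ H ≺ 0 ⇒ concave.

concave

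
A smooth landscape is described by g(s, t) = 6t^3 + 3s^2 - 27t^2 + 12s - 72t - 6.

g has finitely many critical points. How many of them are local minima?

g separates as a function of s plus a function of t, so ∇g=0 decouples.
∂g/∂s = 6(s + 2) = 0 at s ∈ {-2}; ∂g/∂t = 18(t - 4)(t + 1) = 0 at t ∈ {-1, 4}.
The Hessian is diagonal: diag(g_ss, g_tt). Second derivatives: g_ss(-2)=6; g_tt(-1)=-90, g_tt(4)=90.
Local minima occur where both diagonal entries positive: (-2, 4). Count: 1.

1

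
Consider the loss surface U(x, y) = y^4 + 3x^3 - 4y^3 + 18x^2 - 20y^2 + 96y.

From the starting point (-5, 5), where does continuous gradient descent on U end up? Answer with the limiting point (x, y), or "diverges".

diverges

U is separable, so gradient descent decouples: x follows -∂U/∂x, y follows -∂U/∂y.
∂U/∂x = 9x(x + 4); at x=-5 this is 45, so x decreases.
∂U/∂y = 4(y - 4)(y - 2)(y + 3); at y=5 this is 96, so y decreases.
The x-coordinate has no critical point in that direction and runs off to infinity.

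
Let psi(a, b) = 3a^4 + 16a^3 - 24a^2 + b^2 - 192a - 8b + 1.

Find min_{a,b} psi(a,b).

psi(a,b) separates as P(a) + Q(b) + 1, so its minimum is min P + min Q + 1.
P'(a) = 12(a - 2)(a + 2)(a + 4) vanishes at a ∈ {-4, -2, 2}; Q'(b) = 2b - 8 vanishes at b ∈ {4}.
Local minima of P (where P''>0): P(-4)=128, P(2)=-304. Local minima of Q: Q(4)=-16.
So the global minimum of psi is P(2) + Q(4) + 1 = -304 − 16 + 1 = -319, attained at (2, 4).

-319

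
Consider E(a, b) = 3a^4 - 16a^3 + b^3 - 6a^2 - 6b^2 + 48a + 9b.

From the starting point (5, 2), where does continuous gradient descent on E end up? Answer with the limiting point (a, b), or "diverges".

(4, 3)

E is separable, so gradient descent decouples: a follows -∂E/∂a, b follows -∂E/∂b.
∂E/∂a = 12(a - 4)(a - 1)(a + 1); at a=5 this is 288, so a decreases.
∂E/∂b = 3(b - 3)(b - 1); at b=2 this is -3, so b increases.
a converges to its nearest critical value 4 (a local min of the a-part); b converges to 3. The iterate converges to (4, 3).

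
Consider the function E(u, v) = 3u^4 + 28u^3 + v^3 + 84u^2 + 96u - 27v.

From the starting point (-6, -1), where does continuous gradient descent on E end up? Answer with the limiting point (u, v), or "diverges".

E is separable, so gradient descent decouples: u follows -∂E/∂u, v follows -∂E/∂v.
∂E/∂u = 12(u + 1)(u + 2)(u + 4); at u=-6 this is -480, so u increases.
∂E/∂v = 3(v - 3)(v + 3); at v=-1 this is -24, so v increases.
u converges to its nearest critical value -4 (a local min of the u-part); v converges to 3. The iterate converges to (-4, 3).

(-4, 3)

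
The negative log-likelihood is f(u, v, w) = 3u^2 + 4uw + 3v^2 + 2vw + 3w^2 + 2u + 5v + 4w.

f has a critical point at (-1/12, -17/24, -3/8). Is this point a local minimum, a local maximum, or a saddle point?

local minimum

The Hessian is constant: H = [[6, 0, 4], [0, 6, 2], [4, 2, 6]].
Leading principal minors: Δ₁ = 6, Δ₂ = 36, Δ₃ = 96.
All leading minors are positive, so H is positive definite: a local minimum.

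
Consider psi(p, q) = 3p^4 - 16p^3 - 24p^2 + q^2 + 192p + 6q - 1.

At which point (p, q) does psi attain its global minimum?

psi(p,q) separates as A(p) + B(q) − 1, so its minimum is min A + min B − 1.
A'(p) = 12(p - 4)(p - 2)(p + 2) vanishes at p ∈ {-2, 2, 4}; B'(q) = 2q + 6 vanishes at q ∈ {-3}.
Local minima of A (where A''>0): A(-2)=-304, A(4)=128. Local minima of B: B(-3)=-9.
So the global minimum of psi is A(-2) + B(-3) − 1 = -304 − 9 − 1 = -314, attained at (-2, -3).

(-2, -3)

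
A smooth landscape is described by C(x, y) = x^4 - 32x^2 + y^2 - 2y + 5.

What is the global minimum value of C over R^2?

C(x,y) separates as P(x) + Q(y) + 5, so its minimum is min P + min Q + 5.
P'(x) = 4x(x - 4)(x + 4) vanishes at x ∈ {-4, 0, 4}; Q'(y) = 2y - 2 vanishes at y ∈ {1}.
Local minima of P (where P''>0): P(-4)=-256, P(4)=-256. Local minima of Q: Q(1)=-1.
So the global minimum of C is P(-4) + Q(1) + 5 = -256 − 1 + 5 = -252, attained at (-4, 1).

-252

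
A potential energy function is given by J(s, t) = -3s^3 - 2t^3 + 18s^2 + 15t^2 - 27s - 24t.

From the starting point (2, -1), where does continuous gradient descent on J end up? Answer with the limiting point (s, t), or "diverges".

(1, 1)

J is separable, so gradient descent decouples: s follows -∂J/∂s, t follows -∂J/∂t.
∂J/∂s = -9(s - 3)(s - 1); at s=2 this is 9, so s decreases.
∂J/∂t = -6(t - 4)(t - 1); at t=-1 this is -60, so t increases.
s converges to its nearest critical value 1 (a local min of the s-part); t converges to 1. The iterate converges to (1, 1).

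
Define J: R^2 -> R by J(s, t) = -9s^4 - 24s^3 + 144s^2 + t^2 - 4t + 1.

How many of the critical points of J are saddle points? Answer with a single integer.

2

J separates as a function of s plus a function of t, so ∇J=0 decouples.
∂J/∂s = -36s(s - 2)(s + 4) = 0 at s ∈ {-4, 0, 2}; ∂J/∂t = 2(t - 2) = 0 at t ∈ {2}.
The Hessian is diagonal: diag(J_ss, J_tt). Second derivatives: J_ss(-4)=-864, J_ss(0)=288, J_ss(2)=-432; J_tt(2)=2.
Saddle points occur where the two diagonal entries have opposite signs: (-4, 2), (2, 2). Count: 2.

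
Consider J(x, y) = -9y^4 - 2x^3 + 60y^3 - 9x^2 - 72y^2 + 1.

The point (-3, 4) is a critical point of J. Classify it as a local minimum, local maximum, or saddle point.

saddle point

The mixed partial ∂²J/∂x∂y is 0, so the Hessian at any point is diag(J_xx, J_yy) = diag(-6(2x + 3), 36(-3y^2 + 10y - 4)).
At (-3, 4): H = diag(18, -432).
The eigenvalues have opposite signs, so H is indefinite: a saddle point.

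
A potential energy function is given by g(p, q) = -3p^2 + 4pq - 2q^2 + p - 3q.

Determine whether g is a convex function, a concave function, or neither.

g is quadratic, so its Hessian is the constant matrix H = [[-6, 4], [4, -4]].
det(H) = 8, tr(H) = -10.
det(H) > 0 and tr(H) < 0, so H is negative definite everywhere: concave.

concave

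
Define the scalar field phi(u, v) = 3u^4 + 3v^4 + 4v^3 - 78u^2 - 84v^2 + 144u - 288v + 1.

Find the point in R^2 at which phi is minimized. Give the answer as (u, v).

(-4, 4)

phi(u,v) separates as P(u) + Q(v) + 1, so its minimum is min P + min Q + 1.
P'(u) = 12(u - 3)(u - 1)(u + 4) vanishes at u ∈ {-4, 1, 3}; Q'(v) = 12(v - 4)(v + 2)(v + 3) vanishes at v ∈ {-3, -2, 4}.
Local minima of P (where P''>0): P(-4)=-1056, P(3)=-27. Local minima of Q: Q(-3)=243, Q(4)=-1472.
So the global minimum of phi is P(-4) + Q(4) + 1 = -1056 − 1472 + 1 = -2527, attained at (-4, 4).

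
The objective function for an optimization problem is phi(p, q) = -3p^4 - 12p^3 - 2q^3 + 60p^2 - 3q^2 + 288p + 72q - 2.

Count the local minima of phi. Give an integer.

1

phi separates as a function of p plus a function of q, so ∇phi=0 decouples.
∂phi/∂p = -12(p - 3)(p + 2)(p + 4) = 0 at p ∈ {-4, -2, 3}; ∂phi/∂q = -6(q - 3)(q + 4) = 0 at q ∈ {-4, 3}.
The Hessian is diagonal: diag(phi_pp, phi_qq). Second derivatives: phi_pp(-4)=-168, phi_pp(-2)=120, phi_pp(3)=-420; phi_qq(-4)=42, phi_qq(3)=-42.
Local minima occur where both diagonal entries positive: (-2, -4). Count: 1.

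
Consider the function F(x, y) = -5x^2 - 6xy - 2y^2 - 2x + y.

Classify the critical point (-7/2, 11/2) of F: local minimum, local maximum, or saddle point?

local maximum

The Hessian of F is constant: H = [[-10, -6], [-6, -4]].
det(H) = (-10)·(-4) − (-6)² = 4.
det(H) > 0 and tr(H) = -14 < 0, so H is negative definite and the point is a local maximum.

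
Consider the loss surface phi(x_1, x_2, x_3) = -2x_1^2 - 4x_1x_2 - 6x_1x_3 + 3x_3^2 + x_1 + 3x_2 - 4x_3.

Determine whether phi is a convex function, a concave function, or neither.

phi is quadratic, so its Hessian is the constant matrix H = [[-4, -4, -6], [-4, 0, 0], [-6, 0, 6]].
Leading principal minors: -4, -16, -96.
Neither pattern holds ⇒ H is indefinite ⇒ neither convex nor concave.

neither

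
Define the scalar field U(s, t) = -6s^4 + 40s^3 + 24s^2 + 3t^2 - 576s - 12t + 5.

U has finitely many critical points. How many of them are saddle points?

U separates as a function of s plus a function of t, so ∇U=0 decouples.
∂U/∂s = -24(s - 4)(s - 3)(s + 2) = 0 at s ∈ {-2, 3, 4}; ∂U/∂t = 6(t - 2) = 0 at t ∈ {2}.
The Hessian is diagonal: diag(U_ss, U_tt). Second derivatives: U_ss(-2)=-720, U_ss(3)=120, U_ss(4)=-144; U_tt(2)=6.
Saddle points occur where the two diagonal entries have opposite signs: (-2, 2), (4, 2). Count: 2.

2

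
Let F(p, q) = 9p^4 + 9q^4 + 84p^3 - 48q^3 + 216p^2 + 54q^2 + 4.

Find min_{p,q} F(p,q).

-77

F(p,q) separates as A(p) + B(q) + 4, so its minimum is min A + min B + 4.
A'(p) = 36p(p + 3)(p + 4) vanishes at p ∈ {-4, -3, 0}; B'(q) = 36q(q - 3)(q - 1) vanishes at q ∈ {0, 1, 3}.
Local minima of A (where A''>0): A(-4)=384, A(0)=0. Local minima of B: B(0)=0, B(3)=-81.
So the global minimum of F is A(0) + B(3) + 4 = 0 − 81 + 4 = -77, attained at (0, 3).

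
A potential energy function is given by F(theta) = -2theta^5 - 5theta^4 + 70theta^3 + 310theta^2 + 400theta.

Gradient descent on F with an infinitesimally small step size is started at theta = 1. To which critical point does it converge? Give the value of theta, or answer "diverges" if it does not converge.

F'(theta) = -10(theta - 5)(theta + 1)(theta + 2)(theta + 4), so F'(1) = 1200.
Gradient descent moves in the -F' direction, i.e. theta is decreasing.
The nearest critical point in that direction is theta = -1, where F'' = 180 > 0 (a local minimum). The iterate converges there.

-1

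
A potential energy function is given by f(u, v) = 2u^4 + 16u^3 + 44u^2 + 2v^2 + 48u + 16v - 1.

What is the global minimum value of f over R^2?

f(u,v) separates as P(u) + Q(v) − 1, so its minimum is min P + min Q − 1.
P'(u) = 8(u + 1)(u + 2)(u + 3) vanishes at u ∈ {-3, -2, -1}; Q'(v) = 4v + 16 vanishes at v ∈ {-4}.
Local minima of P (where P''>0): P(-3)=-18, P(-1)=-18. Local minima of Q: Q(-4)=-32.
So the global minimum of f is P(-3) + Q(-4) − 1 = -18 − 32 − 1 = -51, attained at (-3, -4).

-51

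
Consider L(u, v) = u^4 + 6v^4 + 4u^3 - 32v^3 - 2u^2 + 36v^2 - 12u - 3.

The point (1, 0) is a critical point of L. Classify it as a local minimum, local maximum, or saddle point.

The mixed partial ∂²L/∂u∂v is 0, so the Hessian at any point is diag(L_uu, L_vv) = diag(4(3u^2 + 6u - 1), 24(3v^2 - 8v + 3)).
At (1, 0): H = diag(32, 72).
Both eigenvalues are positive, so H is positive definite: a local minimum.

local minimum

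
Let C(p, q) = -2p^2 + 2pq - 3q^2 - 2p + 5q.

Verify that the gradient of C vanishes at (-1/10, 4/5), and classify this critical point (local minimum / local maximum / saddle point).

∇C = (-4p + 2q - 2, 2p - 6q + 5); substituting (-1/10, 4/5) gives ∇C = (0, 0), so (-1/10, 4/5) is indeed a critical point.
The Hessian of C is constant: H = [[-4, 2], [2, -6]].
det(H) = (-4)·(-6) − 2² = 20.
det(H) > 0 and tr(H) = -10 < 0, so H is negative definite and the point is a local maximum.

local maximum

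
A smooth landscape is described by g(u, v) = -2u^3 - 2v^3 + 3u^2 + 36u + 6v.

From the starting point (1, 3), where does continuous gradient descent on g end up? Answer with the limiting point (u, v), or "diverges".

diverges

g is separable, so gradient descent decouples: u follows -∂g/∂u, v follows -∂g/∂v.
∂g/∂u = -6(u - 3)(u + 2); at u=1 this is 36, so u decreases.
∂g/∂v = -6(v - 1)(v + 1); at v=3 this is -48, so v increases.
The v-coordinate has no critical point in that direction and runs off to infinity.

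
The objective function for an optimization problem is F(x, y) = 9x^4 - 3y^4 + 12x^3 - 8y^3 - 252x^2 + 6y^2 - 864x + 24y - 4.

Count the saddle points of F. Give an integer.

F separates as a function of x plus a function of y, so ∇F=0 decouples.
∂F/∂x = 36(x - 4)(x + 2)(x + 3) = 0 at x ∈ {-3, -2, 4}; ∂F/∂y = -12(y - 1)(y + 1)(y + 2) = 0 at y ∈ {-2, -1, 1}.
The Hessian is diagonal: diag(F_xx, F_yy). Second derivatives: F_xx(-3)=252, F_xx(-2)=-216, F_xx(4)=1512; F_yy(-2)=-36, F_yy(-1)=24, F_yy(1)=-72.
Saddle points occur where the two diagonal entries have opposite signs: (-3, -2), (-3, 1), (-2, -1), (4, -2), (4, 1). Count: 5.

5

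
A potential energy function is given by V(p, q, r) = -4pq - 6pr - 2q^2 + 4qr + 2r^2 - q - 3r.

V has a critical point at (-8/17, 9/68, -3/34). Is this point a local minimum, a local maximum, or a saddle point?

saddle point

The Hessian is constant: H = [[0, -4, -6], [-4, -4, 4], [-6, 4, 4]].
Leading principal minors: Δ₁ = 0, Δ₂ = -16, Δ₃ = 272.
The minors fit neither the all-positive nor the alternating-sign pattern, so H is indefinite: a saddle point.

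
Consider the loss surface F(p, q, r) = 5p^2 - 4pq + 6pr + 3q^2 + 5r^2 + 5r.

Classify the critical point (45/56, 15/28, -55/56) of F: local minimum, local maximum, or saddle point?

local minimum

The Hessian is constant: H = [[10, -4, 6], [-4, 6, 0], [6, 0, 10]].
Leading principal minors: Δ₁ = 10, Δ₂ = 44, Δ₃ = 224.
All leading minors are positive, so H is positive definite: a local minimum.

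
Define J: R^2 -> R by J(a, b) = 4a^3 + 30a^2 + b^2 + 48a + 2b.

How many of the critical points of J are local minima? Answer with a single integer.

1

J separates as a function of a plus a function of b, so ∇J=0 decouples.
∂J/∂a = 12(a + 1)(a + 4) = 0 at a ∈ {-4, -1}; ∂J/∂b = 2(b + 1) = 0 at b ∈ {-1}.
The Hessian is diagonal: diag(J_aa, J_bb). Second derivatives: J_aa(-4)=-36, J_aa(-1)=36; J_bb(-1)=2.
Local minima occur where both diagonal entries positive: (-1, -1). Count: 1.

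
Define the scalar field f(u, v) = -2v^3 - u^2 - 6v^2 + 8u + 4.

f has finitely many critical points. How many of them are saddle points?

f separates as a function of u plus a function of v, so ∇f=0 decouples.
∂f/∂u = -2(u - 4) = 0 at u ∈ {4}; ∂f/∂v = -6v(v + 2) = 0 at v ∈ {-2, 0}.
The Hessian is diagonal: diag(f_uu, f_vv). Second derivatives: f_uu(4)=-2; f_vv(-2)=12, f_vv(0)=-12.
Saddle points occur where the two diagonal entries have opposite signs: (4, -2). Count: 1.

1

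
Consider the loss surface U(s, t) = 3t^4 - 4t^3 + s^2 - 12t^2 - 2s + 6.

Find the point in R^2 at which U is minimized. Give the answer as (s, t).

U(s,t) separates as P(s) + Q(t) + 6, so its minimum is min P + min Q + 6.
P'(s) = 2s - 2 vanishes at s ∈ {1}; Q'(t) = 12t(t - 2)(t + 1) vanishes at t ∈ {-1, 0, 2}.
Local minima of P (where P''>0): P(1)=-1. Local minima of Q: Q(-1)=-5, Q(2)=-32.
So the global minimum of U is P(1) + Q(2) + 6 = -1 − 32 + 6 = -27, attained at (1, 2).

(1, 2)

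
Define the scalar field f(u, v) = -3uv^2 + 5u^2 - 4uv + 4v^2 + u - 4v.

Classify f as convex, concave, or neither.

neither

The term -3uv^2 is cubic, so the Hessian is not constant.
∂²f/∂v² = -6u + 8, which takes both signs as u varies (negative for sufficiently large u). A diagonal entry of the Hessian changing sign means the Hessian is neither positive- nor negative-semidefinite on all of R^2.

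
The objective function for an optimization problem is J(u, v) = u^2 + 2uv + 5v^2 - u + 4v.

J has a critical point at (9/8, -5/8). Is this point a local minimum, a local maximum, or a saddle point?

The Hessian of J is constant: H = [[2, 2], [2, 10]].
det(H) = 2·10 − 2² = 16.
det(H) > 0 and tr(H) = 12 > 0, so H is positive definite and the point is a local minimum.

local minimum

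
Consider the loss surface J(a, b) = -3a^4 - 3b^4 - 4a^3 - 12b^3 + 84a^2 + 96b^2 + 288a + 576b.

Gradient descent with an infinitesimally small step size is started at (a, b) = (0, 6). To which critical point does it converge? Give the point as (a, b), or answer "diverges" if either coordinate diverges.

J is separable, so gradient descent decouples: a follows -∂J/∂a, b follows -∂J/∂b.
∂J/∂a = -12(a - 4)(a + 2)(a + 3); at a=0 this is 288, so a decreases.
∂J/∂b = -12(b - 4)(b + 3)(b + 4); at b=6 this is -2160, so b increases.
The b-coordinate has no critical point in that direction and runs off to infinity.

diverges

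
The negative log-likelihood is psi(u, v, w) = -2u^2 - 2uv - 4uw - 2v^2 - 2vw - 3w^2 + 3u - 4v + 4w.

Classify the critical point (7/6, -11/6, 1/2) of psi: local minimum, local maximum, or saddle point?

The Hessian is constant: H = [[-4, -2, -4], [-2, -4, -2], [-4, -2, -6]].
Leading principal minors: Δ₁ = -4, Δ₂ = 12, Δ₃ = -24.
The minors alternate sign starting negative (−, +, −), so H is negative definite: a local maximum.

local maximum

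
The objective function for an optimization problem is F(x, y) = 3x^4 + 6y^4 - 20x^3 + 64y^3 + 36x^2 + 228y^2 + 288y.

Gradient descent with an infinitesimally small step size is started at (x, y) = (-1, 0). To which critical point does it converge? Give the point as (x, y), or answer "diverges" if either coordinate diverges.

(0, -1)

F is separable, so gradient descent decouples: x follows -∂F/∂x, y follows -∂F/∂y.
∂F/∂x = 12x(x - 3)(x - 2); at x=-1 this is -144, so x increases.
∂F/∂y = 24(y + 1)(y + 3)(y + 4); at y=0 this is 288, so y decreases.
x converges to its nearest critical value 0 (a local min of the x-part); y converges to -1. The iterate converges to (0, -1).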